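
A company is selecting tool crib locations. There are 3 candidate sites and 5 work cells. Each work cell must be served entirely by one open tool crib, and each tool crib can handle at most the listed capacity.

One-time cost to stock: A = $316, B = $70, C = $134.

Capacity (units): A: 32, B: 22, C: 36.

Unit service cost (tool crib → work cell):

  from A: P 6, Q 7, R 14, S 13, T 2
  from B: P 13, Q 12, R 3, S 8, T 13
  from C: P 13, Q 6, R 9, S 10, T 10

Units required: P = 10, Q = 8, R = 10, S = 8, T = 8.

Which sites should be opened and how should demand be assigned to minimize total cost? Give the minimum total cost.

Minimum total cost: 556

Open {B, C}: P→C 13·10=130, Q→C 6·8=48, R→B 3·10=30, S→B 8·8=64, T→C 10·8=80.
Loads: B carries 18/22, C carries 26/36. Service 352; fixed 204; total 556.
Next best feasible plan costs 572.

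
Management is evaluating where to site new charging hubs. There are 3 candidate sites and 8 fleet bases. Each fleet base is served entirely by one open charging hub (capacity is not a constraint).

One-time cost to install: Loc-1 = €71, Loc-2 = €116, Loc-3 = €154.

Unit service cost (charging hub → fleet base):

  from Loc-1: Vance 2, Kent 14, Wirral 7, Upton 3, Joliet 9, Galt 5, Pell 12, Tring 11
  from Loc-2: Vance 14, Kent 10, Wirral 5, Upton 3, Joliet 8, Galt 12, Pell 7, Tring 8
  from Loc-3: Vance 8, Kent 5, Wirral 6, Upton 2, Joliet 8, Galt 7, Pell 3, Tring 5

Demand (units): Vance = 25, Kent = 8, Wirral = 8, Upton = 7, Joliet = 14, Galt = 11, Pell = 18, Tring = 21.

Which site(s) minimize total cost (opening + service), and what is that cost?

Open Loc-1 and Loc-3; minimum total cost 703.

For any fixed open set, each fleet base goes to its cheapest open site; total = fixed + service.
{Loc-1, Loc-3}: Vance→Loc-1 2·25=50, Kent→Loc-3 5·8=40, Wirral→Loc-3 6·8=48, Upton→Loc-3 2·7=14, Joliet→Loc-3 8·14=112, Galt→Loc-1 5·11=55, Pell→Loc-3 3·18=54, Tring→Loc-3 5·21=105. Service 478; fixed 225; total 703.
{Loc-3}: service 650 + fixed 154 = 804
{Loc-1, Loc-2, Loc-3}: service 470 + fixed 341 = 811
{Loc-1}: service 867 + fixed 71 = 938
No other subset beats 703.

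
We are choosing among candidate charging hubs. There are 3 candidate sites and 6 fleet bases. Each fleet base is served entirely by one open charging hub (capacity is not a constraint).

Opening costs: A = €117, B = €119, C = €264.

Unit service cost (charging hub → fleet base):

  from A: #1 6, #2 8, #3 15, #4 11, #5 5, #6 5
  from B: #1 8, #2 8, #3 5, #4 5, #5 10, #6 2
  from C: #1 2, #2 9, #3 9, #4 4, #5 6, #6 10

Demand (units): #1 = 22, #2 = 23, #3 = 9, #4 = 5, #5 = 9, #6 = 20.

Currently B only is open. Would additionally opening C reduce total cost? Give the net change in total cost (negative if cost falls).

Current service cost with {B}: 560.
Adding C: each fleet base re-picks its cheapest; new service cost 387, saving 173.
Extra fixed cost: 264. Net change = 264 − 173 = 91.
(Totals: 679 → 770.)

No — net change +91 (cost rises by 91).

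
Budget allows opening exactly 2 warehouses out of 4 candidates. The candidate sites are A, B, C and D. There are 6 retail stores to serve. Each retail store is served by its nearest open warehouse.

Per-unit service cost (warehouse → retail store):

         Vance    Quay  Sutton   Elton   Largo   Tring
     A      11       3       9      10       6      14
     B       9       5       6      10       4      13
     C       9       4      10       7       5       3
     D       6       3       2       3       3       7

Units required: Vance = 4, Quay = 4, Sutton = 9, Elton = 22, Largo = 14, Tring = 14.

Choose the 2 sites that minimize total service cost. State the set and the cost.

With exactly 2 open, each retail store uses its cheapest among the chosen.
{C, D}: Vance→D 6·4=24, Quay→D 3·4=12, Sutton→D 2·9=18, Elton→D 3·22=66, Largo→D 3·14=42, Tring→C 3·14=42. Service cost 204.
{A, D}: service cost 260
{B, D}: service cost 260
Among all 6 size-2 choices, {C, D} is lowest.

Choose C and D; total service cost 204.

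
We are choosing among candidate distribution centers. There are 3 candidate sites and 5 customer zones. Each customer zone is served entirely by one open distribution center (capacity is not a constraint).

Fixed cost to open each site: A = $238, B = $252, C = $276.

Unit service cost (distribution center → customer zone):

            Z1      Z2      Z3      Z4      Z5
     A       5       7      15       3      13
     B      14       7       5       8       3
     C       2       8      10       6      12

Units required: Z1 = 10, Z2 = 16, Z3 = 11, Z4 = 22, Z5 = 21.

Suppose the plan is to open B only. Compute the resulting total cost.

Total cost: 798

Each customer zone is assigned to its cheapest site among the open ones.
{B}: Z1→B 14·10=140, Z2→B 7·16=112, Z3→B 5·11=55, Z4→B 8·22=176, Z5→B 3·21=63. Service 546; fixed 252; total 798.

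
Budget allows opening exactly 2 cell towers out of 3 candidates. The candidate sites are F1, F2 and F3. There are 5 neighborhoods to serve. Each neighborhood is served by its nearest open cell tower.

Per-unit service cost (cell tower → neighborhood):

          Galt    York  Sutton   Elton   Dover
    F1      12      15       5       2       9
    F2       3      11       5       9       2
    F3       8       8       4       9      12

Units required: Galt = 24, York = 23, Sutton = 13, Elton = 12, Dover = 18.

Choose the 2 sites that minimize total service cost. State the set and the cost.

With exactly 2 open, each neighborhood uses its cheapest among the chosen.
{F1, F2}: Galt→F2 3·24=72, York→F2 11·23=253, Sutton→F1 5·13=65, Elton→F1 2·12=24, Dover→F2 2·18=36. Service cost 450.
{F2, F3}: service cost 452
{F1, F3}: service cost 614
Among all 3 size-2 choices, {F1, F2} is lowest.

Choose F1 and F2; total service cost 450.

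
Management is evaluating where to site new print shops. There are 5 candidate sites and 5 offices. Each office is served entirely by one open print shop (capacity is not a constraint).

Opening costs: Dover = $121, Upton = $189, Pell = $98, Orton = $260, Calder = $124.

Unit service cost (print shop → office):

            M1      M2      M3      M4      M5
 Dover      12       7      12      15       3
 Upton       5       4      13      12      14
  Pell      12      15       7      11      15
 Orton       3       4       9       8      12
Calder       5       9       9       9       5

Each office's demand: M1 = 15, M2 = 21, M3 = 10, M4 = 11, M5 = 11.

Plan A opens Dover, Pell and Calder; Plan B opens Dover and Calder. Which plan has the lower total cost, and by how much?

Plan B is cheaper by 78.

Plan A: {Dover, Pell, Calder}: M1→Calder 5·15=75, M2→Dover 7·21=147, M3→Pell 7·10=70, M4→Calder 9·11=99, M5→Dover 3·11=33. Service 424; fixed 343; total 767.
Plan B: {Dover, Calder}: M1→Calder 5·15=75, M2→Dover 7·21=147, M3→Calder 9·10=90, M4→Calder 9·11=99, M5→Dover 3·11=33. Service 444; fixed 245; total 689.
Difference: |767 − 689| = 78.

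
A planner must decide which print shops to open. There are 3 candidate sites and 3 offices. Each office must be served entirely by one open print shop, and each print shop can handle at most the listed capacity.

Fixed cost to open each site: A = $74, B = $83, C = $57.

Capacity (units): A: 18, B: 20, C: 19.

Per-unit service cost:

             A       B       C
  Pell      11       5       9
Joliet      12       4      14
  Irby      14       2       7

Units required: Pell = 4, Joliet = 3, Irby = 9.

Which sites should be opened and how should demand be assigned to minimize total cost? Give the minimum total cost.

Open {B}: Pell→B 5·4=20, Joliet→B 4·3=12, Irby→B 2·9=18.
Loads: B carries 16/20. Service 50; fixed 83; total 133.
Next best feasible plan costs 190.

Minimum total cost: 133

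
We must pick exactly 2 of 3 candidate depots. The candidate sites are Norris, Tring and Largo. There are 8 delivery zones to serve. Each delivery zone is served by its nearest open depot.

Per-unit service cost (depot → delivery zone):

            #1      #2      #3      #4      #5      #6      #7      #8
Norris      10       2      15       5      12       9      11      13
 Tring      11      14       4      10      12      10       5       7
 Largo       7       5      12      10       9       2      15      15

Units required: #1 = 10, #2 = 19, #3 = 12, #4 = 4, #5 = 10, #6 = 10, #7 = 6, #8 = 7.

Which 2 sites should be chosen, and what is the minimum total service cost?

Choose Tring and Largo; total service cost 442.

With exactly 2 open, each delivery zone uses its cheapest among the chosen.
{Tring, Largo}: #1→Largo 7·10=70, #2→Largo 5·19=95, #3→Tring 4·12=48, #4→Tring 10·4=40, #5→Largo 9·10=90, #6→Largo 2·10=20, #7→Tring 5·6=30, #8→Tring 7·7=49. Service cost 442.
{Norris, Tring}: service cost 495
{Norris, Largo}: service cost 539
Among all 3 size-2 choices, {Tring, Largo} is lowest.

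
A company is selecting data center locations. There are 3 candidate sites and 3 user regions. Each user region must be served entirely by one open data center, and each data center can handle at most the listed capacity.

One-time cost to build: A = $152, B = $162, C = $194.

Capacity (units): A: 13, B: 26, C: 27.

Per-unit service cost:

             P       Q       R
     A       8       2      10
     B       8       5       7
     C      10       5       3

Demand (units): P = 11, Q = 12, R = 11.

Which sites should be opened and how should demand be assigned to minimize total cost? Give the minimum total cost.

Open {A, B}: P→B 8·11=88, Q→A 2·12=24, R→B 7·11=77.
Loads: A carries 12/13, B carries 22/26. Service 189; fixed 314; total 503.
Next best feasible plan costs 513.

Minimum total cost: 503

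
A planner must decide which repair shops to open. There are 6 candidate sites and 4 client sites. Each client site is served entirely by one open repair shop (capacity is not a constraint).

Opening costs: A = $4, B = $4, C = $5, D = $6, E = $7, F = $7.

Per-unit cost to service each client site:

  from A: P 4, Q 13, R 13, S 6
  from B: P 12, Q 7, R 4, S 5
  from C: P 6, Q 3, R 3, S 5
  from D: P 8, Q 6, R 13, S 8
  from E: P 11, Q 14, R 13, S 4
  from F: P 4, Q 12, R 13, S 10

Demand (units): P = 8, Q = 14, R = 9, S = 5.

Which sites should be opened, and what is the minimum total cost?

For any fixed open set, each client site goes to its cheapest open site; total = fixed + service.
{A, C}: P→A 4·8=32, Q→C 3·14=42, R→C 3·9=27, S→C 5·5=25. Service 126; fixed 9; total 135.
{A, C, E}: service 121 + fixed 16 = 137
{C, F}: P→F 4·8=32, Q→C 3·14=42, R→C 3·9=27, S→C 5·5=25. Service 126; fixed 12; total 138.
{A, B, C, D, E, F}: service 121 + fixed 33 = 154
No other subset beats 135.

Open A and C; minimum total cost 135.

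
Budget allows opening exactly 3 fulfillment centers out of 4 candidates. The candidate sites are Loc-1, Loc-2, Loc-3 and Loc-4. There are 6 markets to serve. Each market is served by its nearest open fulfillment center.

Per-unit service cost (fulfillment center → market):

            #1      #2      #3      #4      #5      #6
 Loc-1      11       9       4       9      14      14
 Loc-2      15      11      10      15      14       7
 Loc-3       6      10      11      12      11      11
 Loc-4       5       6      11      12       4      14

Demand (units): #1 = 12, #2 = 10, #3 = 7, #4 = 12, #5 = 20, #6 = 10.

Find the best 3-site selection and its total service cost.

With exactly 3 open, each market uses its cheapest among the chosen.
{Loc-1, Loc-2, Loc-4}: #1→Loc-4 5·12=60, #2→Loc-4 6·10=60, #3→Loc-1 4·7=28, #4→Loc-1 9·12=108, #5→Loc-4 4·20=80, #6→Loc-2 7·10=70. Service cost 406.
{Loc-1, Loc-3, Loc-4}: service cost 446
{Loc-2, Loc-3, Loc-4}: service cost 484
Among all 4 size-3 choices, {Loc-1, Loc-2, Loc-4} is lowest.

Choose Loc-1, Loc-2 and Loc-4; total service cost 406.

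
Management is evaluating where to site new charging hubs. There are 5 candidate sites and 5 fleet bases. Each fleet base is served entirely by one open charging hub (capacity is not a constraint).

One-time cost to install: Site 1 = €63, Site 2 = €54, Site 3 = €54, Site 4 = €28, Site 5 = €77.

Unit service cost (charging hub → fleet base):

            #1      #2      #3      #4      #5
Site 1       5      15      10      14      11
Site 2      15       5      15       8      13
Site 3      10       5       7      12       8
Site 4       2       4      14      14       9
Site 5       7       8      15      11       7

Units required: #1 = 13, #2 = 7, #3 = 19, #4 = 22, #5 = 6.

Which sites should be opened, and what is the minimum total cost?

For any fixed open set, each fleet base goes to its cheapest open site; total = fixed + service.
{Site 2, Site 3, Site 4}: #1→Site 4 2·13=26, #2→Site 4 4·7=28, #3→Site 3 7·19=133, #4→Site 2 8·22=176, #5→Site 3 8·6=48. Service 411; fixed 136; total 547.
{Site 3, Site 4}: service 499 + fixed 82 = 581
{Site 1, Site 2, Site 3, Site 4}: #1→Site 4 2·13=26, #2→Site 4 4·7=28, #3→Site 3 7·19=133, #4→Site 2 8·22=176, #5→Site 3 8·6=48. Service 411; fixed 199; total 610.
{Site 1, Site 2, Site 3, Site 4, Site 5}: #1→Site 4 2·13=26, #2→Site 4 4·7=28, #3→Site 3 7·19=133, #4→Site 2 8·22=176, #5→Site 5 7·6=42. Service 405; fixed 276; total 681.
No other subset beats 547.

Open Site 2, Site 3 and Site 4; minimum total cost 547.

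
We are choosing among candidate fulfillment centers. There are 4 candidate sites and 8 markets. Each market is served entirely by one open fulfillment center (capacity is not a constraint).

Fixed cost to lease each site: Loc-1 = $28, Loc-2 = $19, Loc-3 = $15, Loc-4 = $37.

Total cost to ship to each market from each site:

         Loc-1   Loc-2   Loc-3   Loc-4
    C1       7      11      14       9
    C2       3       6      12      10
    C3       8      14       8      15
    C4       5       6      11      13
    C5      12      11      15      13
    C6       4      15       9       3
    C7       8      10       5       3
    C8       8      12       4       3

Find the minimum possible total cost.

For any fixed open set, each market goes to its cheapest open site; total = fixed + service.
{Loc-1}: C1→Loc-1 7, C2→Loc-1 3, C3→Loc-1 8, C4→Loc-1 5, C5→Loc-1 12, C6→Loc-1 4, C7→Loc-1 8, C8→Loc-1 8. Service 55; fixed 28; total 83.
{Loc-1, Loc-3}: C1→Loc-1 7, C2→Loc-1 3, C3→Loc-1 8, C4→Loc-1 5, C5→Loc-1 12, C6→Loc-1 4, C7→Loc-3 5, C8→Loc-3 4. Service 48; fixed 43; total 91.
{Loc-3}: service 78 + fixed 15 = 93
{Loc-1, Loc-2, Loc-3, Loc-4}: service 43 + fixed 99 = 142
(All 15 nonempty subsets were checked; Loc-1 only is lowest.)

Minimum total cost: 83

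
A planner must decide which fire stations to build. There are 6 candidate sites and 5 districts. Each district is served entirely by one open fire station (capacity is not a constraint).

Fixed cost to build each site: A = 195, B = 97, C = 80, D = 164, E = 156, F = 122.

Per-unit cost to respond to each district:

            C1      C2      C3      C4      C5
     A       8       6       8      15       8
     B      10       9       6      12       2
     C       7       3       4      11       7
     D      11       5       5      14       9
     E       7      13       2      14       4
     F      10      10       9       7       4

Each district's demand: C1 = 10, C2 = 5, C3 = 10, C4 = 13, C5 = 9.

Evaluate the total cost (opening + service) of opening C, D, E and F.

Each district is assigned to its cheapest site among the open ones.
{C, D, E, F}: C1→C 7·10=70, C2→C 3·5=15, C3→E 2·10=20, C4→F 7·13=91, C5→E 4·9=36. Service 232; fixed 522; total 754.

Total cost: 754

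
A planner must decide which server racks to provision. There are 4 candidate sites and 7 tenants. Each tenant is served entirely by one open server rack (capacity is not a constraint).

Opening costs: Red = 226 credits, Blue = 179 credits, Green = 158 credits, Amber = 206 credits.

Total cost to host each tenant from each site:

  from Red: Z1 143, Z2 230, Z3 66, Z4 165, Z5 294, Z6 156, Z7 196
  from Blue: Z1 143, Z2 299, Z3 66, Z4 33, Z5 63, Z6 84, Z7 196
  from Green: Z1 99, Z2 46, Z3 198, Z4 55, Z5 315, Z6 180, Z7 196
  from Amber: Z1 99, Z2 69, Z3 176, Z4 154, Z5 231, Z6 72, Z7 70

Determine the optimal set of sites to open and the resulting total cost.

Open Blue and Amber; minimum total cost 857.

For any fixed open set, each tenant goes to its cheapest open site; total = fixed + service.
{Blue, Amber}: Z1→Amber 99, Z2→Amber 69, Z3→Blue 66, Z4→Blue 33, Z5→Blue 63, Z6→Amber 72, Z7→Amber 70. Service 472; fixed 385; total 857.
{Blue, Green}: Z1→Green 99, Z2→Green 46, Z3→Blue 66, Z4→Blue 33, Z5→Blue 63, Z6→Blue 84, Z7→Blue 196. Service 587; fixed 337; total 924.
{Blue, Green, Amber}: service 449 + fixed 543 = 992
{Red, Blue, Green, Amber}: Z1→Green 99, Z2→Green 46, Z3→Red 66, Z4→Blue 33, Z5→Blue 63, Z6→Amber 72, Z7→Amber 70. Service 449; fixed 769; total 1218.
No other subset beats 857.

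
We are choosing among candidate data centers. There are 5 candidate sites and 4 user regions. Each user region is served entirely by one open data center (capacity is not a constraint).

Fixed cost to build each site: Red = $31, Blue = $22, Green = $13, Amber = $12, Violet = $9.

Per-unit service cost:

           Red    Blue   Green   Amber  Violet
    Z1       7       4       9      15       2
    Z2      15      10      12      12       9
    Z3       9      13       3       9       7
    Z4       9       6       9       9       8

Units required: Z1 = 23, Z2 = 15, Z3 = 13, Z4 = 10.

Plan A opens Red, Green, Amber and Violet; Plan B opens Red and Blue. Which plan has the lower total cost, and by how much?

Plan A is cheaper by 107.

Plan A: {Red, Green, Amber, Violet}: Z1→Violet 2·23=46, Z2→Violet 9·15=135, Z3→Green 3·13=39, Z4→Violet 8·10=80. Service 300; fixed 65; total 365.
Plan B: {Red, Blue}: Z1→Blue 4·23=92, Z2→Blue 10·15=150, Z3→Red 9·13=117, Z4→Blue 6·10=60. Service 419; fixed 53; total 472.
Difference: |365 − 472| = 107.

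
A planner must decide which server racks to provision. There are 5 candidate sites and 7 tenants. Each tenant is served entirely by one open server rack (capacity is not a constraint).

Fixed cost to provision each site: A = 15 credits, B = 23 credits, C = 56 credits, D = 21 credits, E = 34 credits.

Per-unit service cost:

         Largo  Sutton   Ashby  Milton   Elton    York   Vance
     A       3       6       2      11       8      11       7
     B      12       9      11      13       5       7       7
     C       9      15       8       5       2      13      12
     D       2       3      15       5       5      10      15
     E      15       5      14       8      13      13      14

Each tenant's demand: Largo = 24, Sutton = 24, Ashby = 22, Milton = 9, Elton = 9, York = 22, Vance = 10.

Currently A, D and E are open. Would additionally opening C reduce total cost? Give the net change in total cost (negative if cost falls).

No — net change +29 (cost rises by 29).

Current service cost with {A, D, E}: 544.
Adding C: each tenant re-picks its cheapest; new service cost 517, saving 27.
Extra fixed cost: 56. Net change = 56 − 27 = 29.
(Totals: 614 → 643.)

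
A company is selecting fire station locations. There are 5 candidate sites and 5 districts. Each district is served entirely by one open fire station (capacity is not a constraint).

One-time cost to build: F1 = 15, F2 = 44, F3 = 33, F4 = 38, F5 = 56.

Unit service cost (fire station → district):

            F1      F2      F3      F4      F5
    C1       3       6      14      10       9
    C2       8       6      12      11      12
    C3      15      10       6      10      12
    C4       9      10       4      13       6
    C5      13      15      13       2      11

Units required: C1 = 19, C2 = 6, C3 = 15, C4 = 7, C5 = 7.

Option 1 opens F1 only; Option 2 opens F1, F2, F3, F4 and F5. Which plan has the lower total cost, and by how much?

Option 1: {F1}: C1→F1 3·19=57, C2→F1 8·6=48, C3→F1 15·15=225, C4→F1 9·7=63, C5→F1 13·7=91. Service 484; fixed 15; total 499.
Option 2: {F1, F2, F3, F4, F5}: C1→F1 3·19=57, C2→F2 6·6=36, C3→F3 6·15=90, C4→F3 4·7=28, C5→F4 2·7=14. Service 225; fixed 186; total 411.
Difference: |499 − 411| = 88.

Option 2 is cheaper by 88.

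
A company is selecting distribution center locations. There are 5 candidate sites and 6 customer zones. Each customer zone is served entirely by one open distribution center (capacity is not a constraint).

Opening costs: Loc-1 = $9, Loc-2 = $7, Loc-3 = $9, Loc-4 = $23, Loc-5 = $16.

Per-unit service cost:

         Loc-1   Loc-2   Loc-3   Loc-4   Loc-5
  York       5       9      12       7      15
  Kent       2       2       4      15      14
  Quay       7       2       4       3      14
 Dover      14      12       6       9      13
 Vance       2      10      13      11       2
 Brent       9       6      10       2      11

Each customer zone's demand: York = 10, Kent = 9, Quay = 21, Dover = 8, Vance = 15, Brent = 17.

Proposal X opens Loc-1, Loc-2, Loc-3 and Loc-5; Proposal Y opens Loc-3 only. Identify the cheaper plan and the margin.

Proposal X: {Loc-1, Loc-2, Loc-3, Loc-5}: York→Loc-1 5·10=50, Kent→Loc-1 2·9=18, Quay→Loc-2 2·21=42, Dover→Loc-3 6·8=48, Vance→Loc-1 2·15=30, Brent→Loc-2 6·17=102. Service 290; fixed 41; total 331.
Proposal Y: {Loc-3}: York→Loc-3 12·10=120, Kent→Loc-3 4·9=36, Quay→Loc-3 4·21=84, Dover→Loc-3 6·8=48, Vance→Loc-3 13·15=195, Brent→Loc-3 10·17=170. Service 653; fixed 9; total 662.
Difference: |331 − 662| = 331.

Proposal X is cheaper by 331.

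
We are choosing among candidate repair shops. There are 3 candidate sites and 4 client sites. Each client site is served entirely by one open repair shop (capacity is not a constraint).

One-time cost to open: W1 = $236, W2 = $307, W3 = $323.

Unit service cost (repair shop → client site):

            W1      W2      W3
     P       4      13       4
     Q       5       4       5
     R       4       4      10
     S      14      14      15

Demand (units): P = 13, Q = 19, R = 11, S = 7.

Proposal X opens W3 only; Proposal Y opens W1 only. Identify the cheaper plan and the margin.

Proposal X: {W3}: P→W3 4·13=52, Q→W3 5·19=95, R→W3 10·11=110, S→W3 15·7=105. Service 362; fixed 323; total 685.
Proposal Y: {W1}: P→W1 4·13=52, Q→W1 5·19=95, R→W1 4·11=44, S→W1 14·7=98. Service 289; fixed 236; total 525.
Difference: |685 − 525| = 160.

Proposal Y is cheaper by 160.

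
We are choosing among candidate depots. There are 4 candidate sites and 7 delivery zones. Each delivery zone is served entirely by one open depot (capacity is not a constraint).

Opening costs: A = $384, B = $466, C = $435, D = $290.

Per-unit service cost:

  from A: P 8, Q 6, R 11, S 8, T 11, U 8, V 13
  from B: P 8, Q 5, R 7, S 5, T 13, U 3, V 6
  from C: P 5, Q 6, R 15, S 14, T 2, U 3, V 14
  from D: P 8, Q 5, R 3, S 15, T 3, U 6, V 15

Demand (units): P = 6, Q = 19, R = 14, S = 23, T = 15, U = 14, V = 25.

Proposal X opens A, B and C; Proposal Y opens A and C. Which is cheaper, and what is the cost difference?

Proposal X: {A, B, C}: P→C 5·6=30, Q→B 5·19=95, R→B 7·14=98, S→B 5·23=115, T→C 2·15=30, U→B 3·14=42, V→B 6·25=150. Service 560; fixed 1285; total 1845.
Proposal Y: {A, C}: P→C 5·6=30, Q→A 6·19=114, R→A 11·14=154, S→A 8·23=184, T→C 2·15=30, U→C 3·14=42, V→A 13·25=325. Service 879; fixed 819; total 1698.
Difference: |1845 − 1698| = 147.

Proposal Y is cheaper by 147.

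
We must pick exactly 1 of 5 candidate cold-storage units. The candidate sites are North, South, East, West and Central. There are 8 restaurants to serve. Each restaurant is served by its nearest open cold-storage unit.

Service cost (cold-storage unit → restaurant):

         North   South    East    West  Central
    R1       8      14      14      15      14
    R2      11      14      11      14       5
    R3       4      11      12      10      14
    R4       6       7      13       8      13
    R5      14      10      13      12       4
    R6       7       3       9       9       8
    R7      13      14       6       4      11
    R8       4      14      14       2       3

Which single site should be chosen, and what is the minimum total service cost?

With exactly 1 open, each restaurant uses its cheapest among the chosen.
{North}: R1→North 8, R2→North 11, R3→North 4, R4→North 6, R5→North 14, R6→North 7, R7→North 13, R8→North 4. Service cost 67.
{Central}: service cost 72
{West}: service cost 74
Among all 5 size-1 choices, {North} is lowest.

Choose North only; total service cost 67.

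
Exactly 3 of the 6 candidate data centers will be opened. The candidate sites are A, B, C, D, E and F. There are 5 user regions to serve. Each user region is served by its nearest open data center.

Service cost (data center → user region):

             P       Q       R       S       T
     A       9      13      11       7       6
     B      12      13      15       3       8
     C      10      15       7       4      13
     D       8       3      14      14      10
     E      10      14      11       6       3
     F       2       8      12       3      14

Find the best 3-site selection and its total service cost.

With exactly 3 open, each user region uses its cheapest among the chosen.
{D, E, F}: P→F 2, Q→D 3, R→E 11, S→F 3, T→E 3. Service cost 22.
{C, E, F}: service cost 23
{A, D, F}: service cost 25
Among all 20 size-3 choices, {D, E, F} is lowest.

Choose D, E and F; total service cost 22.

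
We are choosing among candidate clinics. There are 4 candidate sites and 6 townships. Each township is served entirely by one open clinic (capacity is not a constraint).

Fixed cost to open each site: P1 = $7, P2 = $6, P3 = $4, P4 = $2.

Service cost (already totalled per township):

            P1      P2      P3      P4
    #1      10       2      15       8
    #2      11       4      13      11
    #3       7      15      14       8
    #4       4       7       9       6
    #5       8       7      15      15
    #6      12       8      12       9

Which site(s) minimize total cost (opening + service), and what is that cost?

Open P2 and P4; minimum total cost 43.

For any fixed open set, each township goes to its cheapest open site; total = fixed + service.
{P2, P4}: #1→P2 2, #2→P2 4, #3→P4 8, #4→P4 6, #5→P2 7, #6→P2 8. Service 35; fixed 8; total 43.
{P1, P2}: #1→P2 2, #2→P2 4, #3→P1 7, #4→P1 4, #5→P2 7, #6→P2 8. Service 32; fixed 13; total 45.
{P1, P2, P4}: #1→P2 2, #2→P2 4, #3→P1 7, #4→P1 4, #5→P2 7, #6→P2 8. Service 32; fixed 15; total 47.
{P1, P2, P3, P4}: service 32 + fixed 19 = 51
(All 15 nonempty subsets were checked; P2 and P4 is lowest.)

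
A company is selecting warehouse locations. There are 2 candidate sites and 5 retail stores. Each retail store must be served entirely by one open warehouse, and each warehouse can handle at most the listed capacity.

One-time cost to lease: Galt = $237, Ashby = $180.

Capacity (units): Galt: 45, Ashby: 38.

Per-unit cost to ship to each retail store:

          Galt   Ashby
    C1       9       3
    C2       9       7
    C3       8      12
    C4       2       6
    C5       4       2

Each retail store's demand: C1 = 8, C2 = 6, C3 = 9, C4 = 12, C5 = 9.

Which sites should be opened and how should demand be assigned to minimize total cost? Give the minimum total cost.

Open {Galt}: C1→Galt 9·8=72, C2→Galt 9·6=54, C3→Galt 8·9=72, C4→Galt 2·12=24, C5→Galt 4·9=36.
Loads: Galt carries 44/45. Service 258; fixed 237; total 495.
Next best feasible plan costs 597.

Minimum total cost: 495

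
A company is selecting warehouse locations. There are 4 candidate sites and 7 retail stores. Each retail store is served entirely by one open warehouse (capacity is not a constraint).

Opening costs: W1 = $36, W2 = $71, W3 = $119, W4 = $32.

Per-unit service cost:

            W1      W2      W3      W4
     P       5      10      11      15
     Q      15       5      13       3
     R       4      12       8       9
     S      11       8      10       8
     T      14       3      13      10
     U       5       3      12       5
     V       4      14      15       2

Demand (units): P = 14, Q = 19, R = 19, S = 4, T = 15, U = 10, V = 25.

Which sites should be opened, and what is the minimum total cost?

Open W1, W2 and W4; minimum total cost 499.

For any fixed open set, each retail store goes to its cheapest open site; total = fixed + service.
{W1, W2, W4}: P→W1 5·14=70, Q→W4 3·19=57, R→W1 4·19=76, S→W2 8·4=32, T→W2 3·15=45, U→W2 3·10=30, V→W4 2·25=50. Service 360; fixed 139; total 499.
{W1, W4}: service 485 + fixed 68 = 553
{W1, W2}: service 448 + fixed 107 = 555
{W1, W2, W3, W4}: service 360 + fixed 258 = 618
(All 15 nonempty subsets were checked; W1, W2 and W4 is lowest.)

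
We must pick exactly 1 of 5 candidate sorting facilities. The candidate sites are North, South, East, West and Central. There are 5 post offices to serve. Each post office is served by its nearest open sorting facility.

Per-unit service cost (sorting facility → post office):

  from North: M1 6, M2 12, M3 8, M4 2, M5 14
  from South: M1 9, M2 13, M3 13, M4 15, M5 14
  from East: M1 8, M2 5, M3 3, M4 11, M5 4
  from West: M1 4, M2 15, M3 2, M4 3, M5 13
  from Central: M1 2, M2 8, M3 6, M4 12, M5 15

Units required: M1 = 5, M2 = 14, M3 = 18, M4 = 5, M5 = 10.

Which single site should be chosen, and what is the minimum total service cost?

With exactly 1 open, each post office uses its cheapest among the chosen.
{East}: M1→East 8·5=40, M2→East 5·14=70, M3→East 3·18=54, M4→East 11·5=55, M5→East 4·10=40. Service cost 259.
{West}: service cost 411
{Central}: service cost 440
Among all 5 size-1 choices, {East} is lowest.

Choose East only; total service cost 259.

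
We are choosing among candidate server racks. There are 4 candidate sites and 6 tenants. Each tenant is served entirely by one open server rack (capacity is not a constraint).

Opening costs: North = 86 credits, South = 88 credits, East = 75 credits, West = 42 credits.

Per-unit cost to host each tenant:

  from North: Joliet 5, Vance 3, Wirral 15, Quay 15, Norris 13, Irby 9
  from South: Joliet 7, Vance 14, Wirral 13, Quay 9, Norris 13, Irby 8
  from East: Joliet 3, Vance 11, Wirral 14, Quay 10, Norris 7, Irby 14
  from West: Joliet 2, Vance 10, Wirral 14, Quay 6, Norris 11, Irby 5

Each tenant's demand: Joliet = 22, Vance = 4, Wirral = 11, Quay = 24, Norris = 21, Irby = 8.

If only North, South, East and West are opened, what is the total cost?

Total cost: 821

Each tenant is assigned to its cheapest site among the open ones.
{North, South, East, West}: Joliet→West 2·22=44, Vance→North 3·4=12, Wirral→South 13·11=143, Quay→West 6·24=144, Norris→East 7·21=147, Irby→West 5·8=40. Service 530; fixed 291; total 821.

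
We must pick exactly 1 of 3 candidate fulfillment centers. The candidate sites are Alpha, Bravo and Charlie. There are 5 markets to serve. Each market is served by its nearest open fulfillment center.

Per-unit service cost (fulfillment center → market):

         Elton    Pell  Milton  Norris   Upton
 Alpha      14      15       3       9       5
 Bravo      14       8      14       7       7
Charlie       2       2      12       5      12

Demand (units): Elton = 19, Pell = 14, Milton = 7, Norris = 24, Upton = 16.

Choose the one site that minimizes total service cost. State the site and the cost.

With exactly 1 open, each market uses its cheapest among the chosen.
{Charlie}: Elton→Charlie 2·19=38, Pell→Charlie 2·14=28, Milton→Charlie 12·7=84, Norris→Charlie 5·24=120, Upton→Charlie 12·16=192. Service cost 462.
{Bravo}: service cost 756
{Alpha}: service cost 793
Among all 3 size-1 choices, {Charlie} is lowest.

Choose Charlie only; total service cost 462.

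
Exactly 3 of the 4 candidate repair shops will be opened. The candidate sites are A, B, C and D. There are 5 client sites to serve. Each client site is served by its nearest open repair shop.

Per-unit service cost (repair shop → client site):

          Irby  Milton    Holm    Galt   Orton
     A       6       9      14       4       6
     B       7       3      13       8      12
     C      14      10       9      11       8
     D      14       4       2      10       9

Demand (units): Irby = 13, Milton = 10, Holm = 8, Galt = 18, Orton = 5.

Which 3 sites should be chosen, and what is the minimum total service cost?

With exactly 3 open, each client site uses its cheapest among the chosen.
{A, B, D}: Irby→A 6·13=78, Milton→B 3·10=30, Holm→D 2·8=16, Galt→A 4·18=72, Orton→A 6·5=30. Service cost 226.
{A, C, D}: service cost 236
{A, B, C}: service cost 282
Among all 4 size-3 choices, {A, B, D} is lowest.

Choose A, B and D; total service cost 226.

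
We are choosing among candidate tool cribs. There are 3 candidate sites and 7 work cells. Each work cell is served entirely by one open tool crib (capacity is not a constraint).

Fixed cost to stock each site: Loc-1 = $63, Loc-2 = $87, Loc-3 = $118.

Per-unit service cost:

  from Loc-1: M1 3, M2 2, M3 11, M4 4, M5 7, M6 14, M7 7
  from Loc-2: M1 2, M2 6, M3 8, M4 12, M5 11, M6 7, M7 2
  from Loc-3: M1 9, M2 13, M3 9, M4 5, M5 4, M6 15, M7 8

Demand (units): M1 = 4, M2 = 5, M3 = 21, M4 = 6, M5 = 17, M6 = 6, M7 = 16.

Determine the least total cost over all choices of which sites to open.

Minimum total cost: 553

For any fixed open set, each work cell goes to its cheapest open site; total = fixed + service.
{Loc-1, Loc-2}: M1→Loc-2 2·4=8, M2→Loc-1 2·5=10, M3→Loc-2 8·21=168, M4→Loc-1 4·6=24, M5→Loc-1 7·17=119, M6→Loc-2 7·6=42, M7→Loc-2 2·16=32. Service 403; fixed 150; total 553.
{Loc-2, Loc-3}: service 378 + fixed 205 = 583
{Loc-1, Loc-2, Loc-3}: service 352 + fixed 268 = 620
{Loc-1}: M1→Loc-1 3·4=12, M2→Loc-1 2·5=10, M3→Loc-1 11·21=231, M4→Loc-1 4·6=24, M5→Loc-1 7·17=119, M6→Loc-1 14·6=84, M7→Loc-1 7·16=112. Service 592; fixed 63; total 655.
(All 7 nonempty subsets were checked; Loc-1 and Loc-2 is lowest.)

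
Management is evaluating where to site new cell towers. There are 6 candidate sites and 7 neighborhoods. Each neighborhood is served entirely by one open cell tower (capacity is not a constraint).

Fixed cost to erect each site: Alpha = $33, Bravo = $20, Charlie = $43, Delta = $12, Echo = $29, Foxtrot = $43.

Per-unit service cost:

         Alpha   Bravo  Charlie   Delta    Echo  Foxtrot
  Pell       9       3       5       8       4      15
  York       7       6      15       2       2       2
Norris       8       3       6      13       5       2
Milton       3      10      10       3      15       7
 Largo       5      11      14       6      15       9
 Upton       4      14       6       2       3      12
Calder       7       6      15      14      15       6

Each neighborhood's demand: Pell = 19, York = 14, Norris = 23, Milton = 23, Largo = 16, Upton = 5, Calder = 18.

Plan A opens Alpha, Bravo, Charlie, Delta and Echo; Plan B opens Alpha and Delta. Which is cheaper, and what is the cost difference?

Plan A: {Alpha, Bravo, Charlie, Delta, Echo}: Pell→Bravo 3·19=57, York→Delta 2·14=28, Norris→Bravo 3·23=69, Milton→Alpha 3·23=69, Largo→Alpha 5·16=80, Upton→Delta 2·5=10, Calder→Bravo 6·18=108. Service 421; fixed 137; total 558.
Plan B: {Alpha, Delta}: Pell→Delta 8·19=152, York→Delta 2·14=28, Norris→Alpha 8·23=184, Milton→Alpha 3·23=69, Largo→Alpha 5·16=80, Upton→Delta 2·5=10, Calder→Alpha 7·18=126. Service 649; fixed 45; total 694.
Difference: |558 − 694| = 136.

Plan A is cheaper by 136.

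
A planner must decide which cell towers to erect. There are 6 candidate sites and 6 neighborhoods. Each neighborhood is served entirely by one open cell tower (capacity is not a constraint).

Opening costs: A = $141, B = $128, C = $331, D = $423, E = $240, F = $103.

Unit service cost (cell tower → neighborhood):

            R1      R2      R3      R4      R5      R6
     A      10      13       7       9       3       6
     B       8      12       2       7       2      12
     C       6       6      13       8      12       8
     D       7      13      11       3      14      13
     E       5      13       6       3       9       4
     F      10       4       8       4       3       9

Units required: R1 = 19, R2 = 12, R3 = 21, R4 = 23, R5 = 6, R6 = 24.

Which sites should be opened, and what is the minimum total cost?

For any fixed open set, each neighborhood goes to its cheapest open site; total = fixed + service.
{B, F}: R1→B 8·19=152, R2→F 4·12=48, R3→B 2·21=42, R4→F 4·23=92, R5→B 2·6=12, R6→F 9·24=216. Service 562; fixed 231; total 793.
{E, F}: R1→E 5·19=95, R2→F 4·12=48, R3→E 6·21=126, R4→E 3·23=69, R5→F 3·6=18, R6→E 4·24=96. Service 452; fixed 343; total 795.
{B, E}: service 458 + fixed 368 = 826
{A, B, C, D, E, F}: service 362 + fixed 1366 = 1728
No other subset beats 793.

Open B and F; minimum total cost 793.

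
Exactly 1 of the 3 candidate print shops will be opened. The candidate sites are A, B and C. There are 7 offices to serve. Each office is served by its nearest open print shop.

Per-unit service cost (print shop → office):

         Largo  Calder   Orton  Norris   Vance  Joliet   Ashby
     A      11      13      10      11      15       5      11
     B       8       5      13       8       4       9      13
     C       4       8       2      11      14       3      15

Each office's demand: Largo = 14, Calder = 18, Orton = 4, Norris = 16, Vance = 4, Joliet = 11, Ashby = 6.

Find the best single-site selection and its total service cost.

Choose C only; total service cost 563.

With exactly 1 open, each office uses its cheapest among the chosen.
{C}: Largo→C 4·14=56, Calder→C 8·18=144, Orton→C 2·4=8, Norris→C 11·16=176, Vance→C 14·4=56, Joliet→C 3·11=33, Ashby→C 15·6=90. Service cost 563.
{B}: service cost 575
{A}: service cost 785
Among all 3 size-1 choices, {C} is lowest.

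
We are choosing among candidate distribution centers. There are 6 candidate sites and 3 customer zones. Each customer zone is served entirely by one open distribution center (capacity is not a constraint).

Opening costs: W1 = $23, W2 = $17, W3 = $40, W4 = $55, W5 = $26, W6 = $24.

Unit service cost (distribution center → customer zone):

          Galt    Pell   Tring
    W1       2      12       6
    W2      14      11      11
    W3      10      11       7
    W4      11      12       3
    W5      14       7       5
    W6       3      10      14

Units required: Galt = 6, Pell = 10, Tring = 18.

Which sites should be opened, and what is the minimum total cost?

For any fixed open set, each customer zone goes to its cheapest open site; total = fixed + service.
{W1, W5}: Galt→W1 2·6=12, Pell→W5 7·10=70, Tring→W5 5·18=90. Service 172; fixed 49; total 221.
{W5, W6}: Galt→W6 3·6=18, Pell→W5 7·10=70, Tring→W5 5·18=90. Service 178; fixed 50; total 228.
{W1, W2, W5}: service 172 + fixed 66 = 238
{W1, W2, W3, W4, W5, W6}: service 136 + fixed 185 = 321
No other subset beats 221.

Open W1 and W5; minimum total cost 221.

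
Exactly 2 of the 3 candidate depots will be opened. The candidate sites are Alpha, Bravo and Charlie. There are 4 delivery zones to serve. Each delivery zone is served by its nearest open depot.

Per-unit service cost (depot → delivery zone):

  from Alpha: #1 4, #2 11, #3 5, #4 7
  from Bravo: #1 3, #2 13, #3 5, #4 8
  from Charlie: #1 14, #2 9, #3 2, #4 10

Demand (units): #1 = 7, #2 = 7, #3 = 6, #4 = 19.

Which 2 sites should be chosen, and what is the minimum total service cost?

Choose Alpha and Charlie; total service cost 236.

With exactly 2 open, each delivery zone uses its cheapest among the chosen.
{Alpha, Charlie}: #1→Alpha 4·7=28, #2→Charlie 9·7=63, #3→Charlie 2·6=12, #4→Alpha 7·19=133. Service cost 236.
{Bravo, Charlie}: service cost 248
{Alpha, Bravo}: service cost 261
Among all 3 size-2 choices, {Alpha, Charlie} is lowest.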